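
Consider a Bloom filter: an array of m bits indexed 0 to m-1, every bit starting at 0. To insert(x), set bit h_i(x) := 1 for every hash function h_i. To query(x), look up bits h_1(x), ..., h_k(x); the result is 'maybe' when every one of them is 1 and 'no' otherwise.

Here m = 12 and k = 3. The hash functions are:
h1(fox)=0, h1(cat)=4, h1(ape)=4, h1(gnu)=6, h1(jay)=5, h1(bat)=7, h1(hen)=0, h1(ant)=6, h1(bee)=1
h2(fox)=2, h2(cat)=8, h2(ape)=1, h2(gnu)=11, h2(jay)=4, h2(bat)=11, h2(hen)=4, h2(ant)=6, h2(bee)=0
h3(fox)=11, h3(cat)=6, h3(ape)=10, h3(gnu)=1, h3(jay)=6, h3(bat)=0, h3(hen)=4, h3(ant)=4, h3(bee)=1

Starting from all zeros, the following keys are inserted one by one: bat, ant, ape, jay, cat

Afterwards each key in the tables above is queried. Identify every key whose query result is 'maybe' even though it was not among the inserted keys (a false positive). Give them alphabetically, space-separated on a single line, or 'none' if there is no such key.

Answer: bee gnu hen

Derivation:
Start: bits=000000000000
After insert 'bat': sets bits 0 7 11 -> bits=100000010001
After insert 'ant': sets bits 4 6 -> bits=100010110001
After insert 'ape': sets bits 1 4 10 -> bits=110010110011
After insert 'jay': sets bits 4 5 6 -> bits=110011110011
After insert 'cat': sets bits 4 6 8 -> bits=110011111011
Not inserted: bee fox gnu hen — query each against bits=110011111011:
query bee: checks bit0=1, bit1=1 (all 1) -> maybe => FALSE POSITIVE
query fox: checks bit0=1, bit2=0, bit11=1 (has a 0) -> no => not a false positive
query gnu: checks bit1=1, bit6=1, bit11=1 (all 1) -> maybe => FALSE POSITIVE
query hen: checks bit0=1, bit4=1 (all 1) -> maybe => FALSE POSITIVE
False positives (alphabetical): bee gnu hen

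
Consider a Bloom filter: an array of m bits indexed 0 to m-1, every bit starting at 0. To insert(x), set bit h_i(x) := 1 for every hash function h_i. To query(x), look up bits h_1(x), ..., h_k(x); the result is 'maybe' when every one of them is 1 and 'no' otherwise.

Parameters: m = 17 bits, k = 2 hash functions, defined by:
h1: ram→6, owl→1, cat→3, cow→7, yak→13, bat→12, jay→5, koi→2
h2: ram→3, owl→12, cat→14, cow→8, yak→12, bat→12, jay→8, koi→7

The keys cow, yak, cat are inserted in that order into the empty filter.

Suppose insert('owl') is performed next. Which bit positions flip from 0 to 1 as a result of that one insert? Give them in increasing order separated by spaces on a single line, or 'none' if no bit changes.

Answer: 1

Derivation:
Start: bits=00000000000000000
After insert 'cow': sets bits 7 8 -> bits=00000001100000000
After insert 'yak': sets bits 12 13 -> bits=00000001100011000
After insert 'cat': sets bits 3 14 -> bits=00010001100011100
insert 'owl' would touch bits 1 12; currently bit1=0, bit12=1
Bits that are 0 among those (would change 0->1): 1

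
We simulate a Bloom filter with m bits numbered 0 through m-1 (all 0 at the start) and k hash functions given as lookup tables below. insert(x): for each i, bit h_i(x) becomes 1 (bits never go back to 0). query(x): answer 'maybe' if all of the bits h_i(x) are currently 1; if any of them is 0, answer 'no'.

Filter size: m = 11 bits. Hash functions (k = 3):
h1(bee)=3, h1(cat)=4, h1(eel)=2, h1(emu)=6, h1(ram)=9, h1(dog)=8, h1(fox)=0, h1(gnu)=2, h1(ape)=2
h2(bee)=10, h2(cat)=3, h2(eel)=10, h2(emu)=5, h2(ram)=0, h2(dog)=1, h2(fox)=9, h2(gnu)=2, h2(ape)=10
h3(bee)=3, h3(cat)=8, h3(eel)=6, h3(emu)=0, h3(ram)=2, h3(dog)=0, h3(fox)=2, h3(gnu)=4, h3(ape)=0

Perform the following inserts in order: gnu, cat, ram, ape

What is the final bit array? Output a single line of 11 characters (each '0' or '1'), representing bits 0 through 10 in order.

Start: bits=00000000000
After insert 'gnu': sets bits 2 4 -> bits=00101000000
After insert 'cat': sets bits 3 4 8 -> bits=00111000100
After insert 'ram': sets bits 0 2 9 -> bits=10111000110
After insert 'ape': sets bits 0 2 10 -> bits=10111000111

Answer: 10111000111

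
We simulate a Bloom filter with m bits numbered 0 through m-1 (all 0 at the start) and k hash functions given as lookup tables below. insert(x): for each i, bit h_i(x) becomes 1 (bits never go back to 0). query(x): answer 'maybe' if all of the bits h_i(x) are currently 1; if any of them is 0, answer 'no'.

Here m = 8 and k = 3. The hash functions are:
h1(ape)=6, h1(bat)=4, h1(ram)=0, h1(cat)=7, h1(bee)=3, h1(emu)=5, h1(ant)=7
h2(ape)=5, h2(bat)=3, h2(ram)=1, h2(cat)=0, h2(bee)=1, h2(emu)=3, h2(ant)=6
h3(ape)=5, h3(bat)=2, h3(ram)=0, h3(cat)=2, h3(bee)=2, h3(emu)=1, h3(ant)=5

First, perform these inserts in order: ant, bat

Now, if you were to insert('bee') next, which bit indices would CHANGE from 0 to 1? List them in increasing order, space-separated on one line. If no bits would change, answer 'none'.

Start: bits=00000000
After insert 'ant': sets bits 5 6 7 -> bits=00000111
After insert 'bat': sets bits 2 3 4 -> bits=00111111
insert 'bee' would touch bits 1 2 3; currently bit1=0, bit2=1, bit3=1
Bits that are 0 among those (would change 0->1): 1

Answer: 1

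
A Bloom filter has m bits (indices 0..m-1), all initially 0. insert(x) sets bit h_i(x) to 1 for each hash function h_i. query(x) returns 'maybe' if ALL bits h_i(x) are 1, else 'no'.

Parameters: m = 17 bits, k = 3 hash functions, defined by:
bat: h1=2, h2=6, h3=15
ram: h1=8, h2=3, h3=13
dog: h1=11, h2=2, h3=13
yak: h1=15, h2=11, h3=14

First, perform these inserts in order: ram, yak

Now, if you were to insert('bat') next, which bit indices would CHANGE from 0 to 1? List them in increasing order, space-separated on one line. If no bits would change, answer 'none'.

Answer: 2 6

Derivation:
Start: bits=00000000000000000
After insert 'ram': sets bits 3 8 13 -> bits=00010000100001000
After insert 'yak': sets bits 11 14 15 -> bits=00010000100101110
insert 'bat' would touch bits 2 6 15; currently bit2=0, bit6=0, bit15=1
Bits that are 0 among those (would change 0->1): 2 6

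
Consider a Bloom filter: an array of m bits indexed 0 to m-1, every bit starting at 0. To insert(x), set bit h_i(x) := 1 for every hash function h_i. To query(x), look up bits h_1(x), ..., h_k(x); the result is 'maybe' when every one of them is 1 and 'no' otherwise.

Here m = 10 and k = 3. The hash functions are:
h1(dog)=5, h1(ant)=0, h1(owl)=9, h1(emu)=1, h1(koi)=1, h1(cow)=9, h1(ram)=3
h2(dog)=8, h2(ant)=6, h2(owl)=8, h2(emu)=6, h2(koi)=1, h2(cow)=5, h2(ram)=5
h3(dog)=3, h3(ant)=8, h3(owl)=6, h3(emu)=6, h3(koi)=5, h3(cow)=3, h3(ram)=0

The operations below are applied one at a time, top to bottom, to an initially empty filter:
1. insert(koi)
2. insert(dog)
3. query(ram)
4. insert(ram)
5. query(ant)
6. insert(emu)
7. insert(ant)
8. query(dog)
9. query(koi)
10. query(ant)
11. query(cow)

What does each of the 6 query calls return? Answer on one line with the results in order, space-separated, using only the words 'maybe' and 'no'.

Answer: no no maybe maybe maybe no

Derivation:
Start: bits=0000000000
Op 1: insert koi -> sets bits 1 5 -> bits=0100010000
Op 2: insert dog -> sets bits 3 5 8 -> bits=0101010010
Op 3: query ram -> checks bit0=0, bit3=1, bit5=1 (has a 0) -> no
Op 4: insert ram -> sets bits 0 3 5 -> bits=1101010010
Op 5: query ant -> checks bit0=1, bit6=0, bit8=1 (has a 0) -> no
Op 6: insert emu -> sets bits 1 6 -> bits=1101011010
Op 7: insert ant -> sets bits 0 6 8 -> bits=1101011010
Op 8: query dog -> checks bit3=1, bit5=1, bit8=1 (all 1) -> maybe
Op 9: query koi -> checks bit1=1, bit5=1 (all 1) -> maybe
Op 10: query ant -> checks bit0=1, bit6=1, bit8=1 (all 1) -> maybe
Op 11: query cow -> checks bit3=1, bit5=1, bit9=0 (has a 0) -> no
Query results in order: no no maybe maybe maybe no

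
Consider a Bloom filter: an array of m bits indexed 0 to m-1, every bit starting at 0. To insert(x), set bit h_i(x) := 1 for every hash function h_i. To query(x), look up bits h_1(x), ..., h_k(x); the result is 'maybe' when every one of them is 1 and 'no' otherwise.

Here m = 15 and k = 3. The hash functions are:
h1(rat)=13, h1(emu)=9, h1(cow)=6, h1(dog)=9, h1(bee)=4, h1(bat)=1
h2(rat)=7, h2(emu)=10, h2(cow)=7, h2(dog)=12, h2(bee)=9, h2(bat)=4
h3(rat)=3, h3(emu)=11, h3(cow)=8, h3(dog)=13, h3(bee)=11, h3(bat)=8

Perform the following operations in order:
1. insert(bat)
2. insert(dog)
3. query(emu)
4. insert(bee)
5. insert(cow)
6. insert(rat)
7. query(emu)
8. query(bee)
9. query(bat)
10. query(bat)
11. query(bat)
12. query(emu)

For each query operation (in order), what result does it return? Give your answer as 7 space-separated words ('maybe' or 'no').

Start: bits=000000000000000
Op 1: insert bat -> sets bits 1 4 8 -> bits=010010001000000
Op 2: insert dog -> sets bits 9 12 13 -> bits=010010001100110
Op 3: query emu -> checks bit9=1, bit10=0, bit11=0 (has a 0) -> no
Op 4: insert bee -> sets bits 4 9 11 -> bits=010010001101110
Op 5: insert cow -> sets bits 6 7 8 -> bits=010010111101110
Op 6: insert rat -> sets bits 3 7 13 -> bits=010110111101110
Op 7: query emu -> checks bit9=1, bit10=0, bit11=1 (has a 0) -> no
Op 8: query bee -> checks bit4=1, bit9=1, bit11=1 (all 1) -> maybe
Op 9: query bat -> checks bit1=1, bit4=1, bit8=1 (all 1) -> maybe
Op 10: query bat -> checks bit1=1, bit4=1, bit8=1 (all 1) -> maybe
Op 11: query bat -> checks bit1=1, bit4=1, bit8=1 (all 1) -> maybe
Op 12: query emu -> checks bit9=1, bit10=0, bit11=1 (has a 0) -> no
Query results in order: no no maybe maybe maybe maybe no

Answer: no no maybe maybe maybe maybe no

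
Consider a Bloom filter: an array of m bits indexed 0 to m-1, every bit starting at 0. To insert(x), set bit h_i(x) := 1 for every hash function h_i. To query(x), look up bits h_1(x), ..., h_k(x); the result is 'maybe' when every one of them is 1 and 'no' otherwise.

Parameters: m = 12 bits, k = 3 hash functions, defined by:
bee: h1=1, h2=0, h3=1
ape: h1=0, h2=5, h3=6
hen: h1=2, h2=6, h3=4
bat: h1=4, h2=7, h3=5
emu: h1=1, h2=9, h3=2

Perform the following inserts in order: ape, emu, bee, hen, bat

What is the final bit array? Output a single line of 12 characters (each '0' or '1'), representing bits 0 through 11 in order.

Start: bits=000000000000
After insert 'ape': sets bits 0 5 6 -> bits=100001100000
After insert 'emu': sets bits 1 2 9 -> bits=111001100100
After insert 'bee': sets bits 0 1 -> bits=111001100100
After insert 'hen': sets bits 2 4 6 -> bits=111011100100
After insert 'bat': sets bits 4 5 7 -> bits=111011110100

Answer: 111011110100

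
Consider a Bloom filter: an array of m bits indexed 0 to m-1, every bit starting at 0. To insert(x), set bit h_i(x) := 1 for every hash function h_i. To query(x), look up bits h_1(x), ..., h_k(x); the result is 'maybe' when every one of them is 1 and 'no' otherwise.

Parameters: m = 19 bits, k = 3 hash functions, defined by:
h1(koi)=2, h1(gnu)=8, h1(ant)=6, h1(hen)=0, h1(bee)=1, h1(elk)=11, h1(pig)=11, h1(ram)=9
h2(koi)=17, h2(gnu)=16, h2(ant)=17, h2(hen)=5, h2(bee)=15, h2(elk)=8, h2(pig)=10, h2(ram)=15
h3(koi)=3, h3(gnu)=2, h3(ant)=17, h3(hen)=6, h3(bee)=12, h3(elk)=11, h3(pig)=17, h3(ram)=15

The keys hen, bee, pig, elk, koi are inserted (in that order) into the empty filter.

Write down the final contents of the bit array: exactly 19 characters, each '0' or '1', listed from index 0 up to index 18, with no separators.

Answer: 1111011010111001010

Derivation:
Start: bits=0000000000000000000
After insert 'hen': sets bits 0 5 6 -> bits=1000011000000000000
After insert 'bee': sets bits 1 12 15 -> bits=1100011000001001000
After insert 'pig': sets bits 10 11 17 -> bits=1100011000111001010
After insert 'elk': sets bits 8 11 -> bits=1100011010111001010
After insert 'koi': sets bits 2 3 17 -> bits=1111011010111001010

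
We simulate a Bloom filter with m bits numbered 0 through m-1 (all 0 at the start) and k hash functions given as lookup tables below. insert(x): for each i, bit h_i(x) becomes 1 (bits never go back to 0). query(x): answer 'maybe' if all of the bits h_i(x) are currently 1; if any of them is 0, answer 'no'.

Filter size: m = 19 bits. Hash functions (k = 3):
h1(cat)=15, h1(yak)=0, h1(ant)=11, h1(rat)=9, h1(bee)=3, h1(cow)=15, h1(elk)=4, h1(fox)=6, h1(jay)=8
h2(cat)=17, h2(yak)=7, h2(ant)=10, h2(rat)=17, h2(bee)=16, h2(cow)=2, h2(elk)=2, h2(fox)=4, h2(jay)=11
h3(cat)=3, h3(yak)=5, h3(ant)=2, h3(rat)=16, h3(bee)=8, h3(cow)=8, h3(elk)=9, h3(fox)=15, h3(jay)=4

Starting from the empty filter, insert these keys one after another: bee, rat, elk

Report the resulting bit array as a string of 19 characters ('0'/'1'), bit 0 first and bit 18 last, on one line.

Start: bits=0000000000000000000
After insert 'bee': sets bits 3 8 16 -> bits=0001000010000000100
After insert 'rat': sets bits 9 16 17 -> bits=0001000011000000110
After insert 'elk': sets bits 2 4 9 -> bits=0011100011000000110

Answer: 0011100011000000110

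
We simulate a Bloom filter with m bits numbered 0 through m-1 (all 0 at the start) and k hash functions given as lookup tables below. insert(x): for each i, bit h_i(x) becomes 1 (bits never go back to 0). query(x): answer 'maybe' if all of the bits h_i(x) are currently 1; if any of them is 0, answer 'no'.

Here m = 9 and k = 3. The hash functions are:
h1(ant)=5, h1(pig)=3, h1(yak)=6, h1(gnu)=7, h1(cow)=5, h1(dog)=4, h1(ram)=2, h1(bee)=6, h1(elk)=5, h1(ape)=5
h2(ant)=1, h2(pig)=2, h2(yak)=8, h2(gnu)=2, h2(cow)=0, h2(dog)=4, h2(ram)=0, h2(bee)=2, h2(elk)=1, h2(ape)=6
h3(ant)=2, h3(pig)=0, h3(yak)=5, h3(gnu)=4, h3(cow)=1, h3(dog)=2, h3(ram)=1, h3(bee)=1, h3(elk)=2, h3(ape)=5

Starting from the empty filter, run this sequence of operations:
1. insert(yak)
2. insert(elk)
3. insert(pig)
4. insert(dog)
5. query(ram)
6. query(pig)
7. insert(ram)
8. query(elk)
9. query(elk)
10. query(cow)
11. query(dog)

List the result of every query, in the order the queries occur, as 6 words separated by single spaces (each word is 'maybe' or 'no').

Start: bits=000000000
Op 1: insert yak -> sets bits 5 6 8 -> bits=000001101
Op 2: insert elk -> sets bits 1 2 5 -> bits=011001101
Op 3: insert pig -> sets bits 0 2 3 -> bits=111101101
Op 4: insert dog -> sets bits 2 4 -> bits=111111101
Op 5: query ram -> checks bit0=1, bit1=1, bit2=1 (all 1) -> maybe
Op 6: query pig -> checks bit0=1, bit2=1, bit3=1 (all 1) -> maybe
Op 7: insert ram -> sets bits 0 1 2 -> bits=111111101
Op 8: query elk -> checks bit1=1, bit2=1, bit5=1 (all 1) -> maybe
Op 9: query elk -> checks bit1=1, bit2=1, bit5=1 (all 1) -> maybe
Op 10: query cow -> checks bit0=1, bit1=1, bit5=1 (all 1) -> maybe
Op 11: query dog -> checks bit2=1, bit4=1 (all 1) -> maybe
Query results in order: maybe maybe maybe maybe maybe maybe

Answer: maybe maybe maybe maybe maybe maybe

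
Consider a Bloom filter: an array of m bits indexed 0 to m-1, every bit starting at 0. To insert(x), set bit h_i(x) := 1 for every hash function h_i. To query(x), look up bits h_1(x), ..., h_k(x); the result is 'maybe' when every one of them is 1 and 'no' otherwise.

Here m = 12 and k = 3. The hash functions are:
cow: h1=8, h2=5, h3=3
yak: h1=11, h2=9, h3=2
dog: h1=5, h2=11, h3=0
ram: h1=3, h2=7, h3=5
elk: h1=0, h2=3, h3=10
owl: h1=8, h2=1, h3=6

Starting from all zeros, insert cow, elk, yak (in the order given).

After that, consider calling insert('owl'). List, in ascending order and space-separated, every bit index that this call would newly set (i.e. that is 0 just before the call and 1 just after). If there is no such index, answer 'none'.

Start: bits=000000000000
After insert 'cow': sets bits 3 5 8 -> bits=000101001000
After insert 'elk': sets bits 0 3 10 -> bits=100101001010
After insert 'yak': sets bits 2 9 11 -> bits=101101001111
insert 'owl' would touch bits 1 6 8; currently bit1=0, bit6=0, bit8=1
Bits that are 0 among those (would change 0->1): 1 6

Answer: 1 6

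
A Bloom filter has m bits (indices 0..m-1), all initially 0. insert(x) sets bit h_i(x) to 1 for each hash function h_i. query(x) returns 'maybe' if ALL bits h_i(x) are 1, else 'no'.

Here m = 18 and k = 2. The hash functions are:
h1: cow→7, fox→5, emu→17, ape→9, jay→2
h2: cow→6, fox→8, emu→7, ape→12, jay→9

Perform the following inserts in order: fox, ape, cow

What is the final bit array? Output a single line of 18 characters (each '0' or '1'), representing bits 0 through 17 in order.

Start: bits=000000000000000000
After insert 'fox': sets bits 5 8 -> bits=000001001000000000
After insert 'ape': sets bits 9 12 -> bits=000001001100100000
After insert 'cow': sets bits 6 7 -> bits=000001111100100000

Answer: 000001111100100000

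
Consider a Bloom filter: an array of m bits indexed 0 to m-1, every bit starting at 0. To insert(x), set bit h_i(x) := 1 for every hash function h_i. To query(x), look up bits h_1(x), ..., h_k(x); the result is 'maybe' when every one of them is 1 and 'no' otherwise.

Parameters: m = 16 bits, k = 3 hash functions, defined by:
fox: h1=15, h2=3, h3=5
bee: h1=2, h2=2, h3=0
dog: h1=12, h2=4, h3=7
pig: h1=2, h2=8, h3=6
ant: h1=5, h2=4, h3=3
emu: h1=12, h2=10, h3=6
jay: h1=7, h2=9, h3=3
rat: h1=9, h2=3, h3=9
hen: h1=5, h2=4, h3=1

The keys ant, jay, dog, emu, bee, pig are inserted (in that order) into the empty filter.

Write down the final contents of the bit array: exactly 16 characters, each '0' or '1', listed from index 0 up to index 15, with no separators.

Start: bits=0000000000000000
After insert 'ant': sets bits 3 4 5 -> bits=0001110000000000
After insert 'jay': sets bits 3 7 9 -> bits=0001110101000000
After insert 'dog': sets bits 4 7 12 -> bits=0001110101001000
After insert 'emu': sets bits 6 10 12 -> bits=0001111101101000
After insert 'bee': sets bits 0 2 -> bits=1011111101101000
After insert 'pig': sets bits 2 6 8 -> bits=1011111111101000

Answer: 1011111111101000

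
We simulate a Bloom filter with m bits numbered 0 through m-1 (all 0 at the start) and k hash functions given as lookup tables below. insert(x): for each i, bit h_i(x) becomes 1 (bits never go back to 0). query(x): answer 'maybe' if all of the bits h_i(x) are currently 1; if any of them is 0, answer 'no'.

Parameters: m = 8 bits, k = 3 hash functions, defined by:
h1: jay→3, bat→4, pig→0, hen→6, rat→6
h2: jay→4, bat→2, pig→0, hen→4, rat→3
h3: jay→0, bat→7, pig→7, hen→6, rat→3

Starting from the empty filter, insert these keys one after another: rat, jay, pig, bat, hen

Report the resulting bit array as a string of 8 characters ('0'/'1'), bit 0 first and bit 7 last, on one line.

Answer: 10111011

Derivation:
Start: bits=00000000
After insert 'rat': sets bits 3 6 -> bits=00010010
After insert 'jay': sets bits 0 3 4 -> bits=10011010
After insert 'pig': sets bits 0 7 -> bits=10011011
After insert 'bat': sets bits 2 4 7 -> bits=10111011
After insert 'hen': sets bits 4 6 -> bits=10111011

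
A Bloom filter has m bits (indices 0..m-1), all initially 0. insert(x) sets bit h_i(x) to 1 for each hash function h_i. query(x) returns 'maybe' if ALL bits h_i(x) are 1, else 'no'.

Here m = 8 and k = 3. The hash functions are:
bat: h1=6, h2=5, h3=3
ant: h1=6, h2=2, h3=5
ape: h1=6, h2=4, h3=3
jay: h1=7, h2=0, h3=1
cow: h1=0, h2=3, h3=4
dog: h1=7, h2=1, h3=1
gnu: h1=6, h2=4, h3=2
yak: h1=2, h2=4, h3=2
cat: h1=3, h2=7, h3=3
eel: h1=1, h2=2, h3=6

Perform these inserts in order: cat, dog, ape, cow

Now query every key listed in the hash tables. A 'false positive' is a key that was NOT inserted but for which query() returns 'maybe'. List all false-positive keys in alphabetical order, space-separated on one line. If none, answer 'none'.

Answer: jay

Derivation:
Start: bits=00000000
After insert 'cat': sets bits 3 7 -> bits=00010001
After insert 'dog': sets bits 1 7 -> bits=01010001
After insert 'ape': sets bits 3 4 6 -> bits=01011011
After insert 'cow': sets bits 0 3 4 -> bits=11011011
Not inserted: ant bat eel gnu jay yak — query each against bits=11011011:
query ant: checks bit2=0, bit5=0, bit6=1 (has a 0) -> no => not a false positive
query bat: checks bit3=1, bit5=0, bit6=1 (has a 0) -> no => not a false positive
query eel: checks bit1=1, bit2=0, bit6=1 (has a 0) -> no => not a false positive
query gnu: checks bit2=0, bit4=1, bit6=1 (has a 0) -> no => not a false positive
query jay: checks bit0=1, bit1=1, bit7=1 (all 1) -> maybe => FALSE POSITIVE
query yak: checks bit2=0, bit4=1 (has a 0) -> no => not a false positive
False positives (alphabetical): jay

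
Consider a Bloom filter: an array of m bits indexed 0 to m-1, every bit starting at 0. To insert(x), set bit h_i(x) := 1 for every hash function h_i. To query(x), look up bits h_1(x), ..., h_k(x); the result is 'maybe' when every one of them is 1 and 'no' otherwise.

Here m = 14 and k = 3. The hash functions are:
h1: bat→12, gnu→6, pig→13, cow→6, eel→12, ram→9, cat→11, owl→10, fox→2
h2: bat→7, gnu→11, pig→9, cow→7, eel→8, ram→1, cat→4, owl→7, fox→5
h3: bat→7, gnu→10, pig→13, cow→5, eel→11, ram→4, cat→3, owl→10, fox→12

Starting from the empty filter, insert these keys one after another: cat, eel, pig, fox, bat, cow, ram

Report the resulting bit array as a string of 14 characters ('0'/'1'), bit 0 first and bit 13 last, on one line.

Start: bits=00000000000000
After insert 'cat': sets bits 3 4 11 -> bits=00011000000100
After insert 'eel': sets bits 8 11 12 -> bits=00011000100110
After insert 'pig': sets bits 9 13 -> bits=00011000110111
After insert 'fox': sets bits 2 5 12 -> bits=00111100110111
After insert 'bat': sets bits 7 12 -> bits=00111101110111
After insert 'cow': sets bits 5 6 7 -> bits=00111111110111
After insert 'ram': sets bits 1 4 9 -> bits=01111111110111

Answer: 01111111110111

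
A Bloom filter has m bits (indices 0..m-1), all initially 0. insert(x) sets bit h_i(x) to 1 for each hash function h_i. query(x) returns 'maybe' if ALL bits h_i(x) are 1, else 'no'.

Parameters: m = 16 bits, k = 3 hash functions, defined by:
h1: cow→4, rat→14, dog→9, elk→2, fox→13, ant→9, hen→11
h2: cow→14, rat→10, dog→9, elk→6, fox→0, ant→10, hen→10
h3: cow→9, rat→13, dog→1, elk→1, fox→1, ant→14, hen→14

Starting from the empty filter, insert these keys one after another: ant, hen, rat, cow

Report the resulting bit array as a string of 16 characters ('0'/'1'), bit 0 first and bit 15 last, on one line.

Start: bits=0000000000000000
After insert 'ant': sets bits 9 10 14 -> bits=0000000001100010
After insert 'hen': sets bits 10 11 14 -> bits=0000000001110010
After insert 'rat': sets bits 10 13 14 -> bits=0000000001110110
After insert 'cow': sets bits 4 9 14 -> bits=0000100001110110

Answer: 0000100001110110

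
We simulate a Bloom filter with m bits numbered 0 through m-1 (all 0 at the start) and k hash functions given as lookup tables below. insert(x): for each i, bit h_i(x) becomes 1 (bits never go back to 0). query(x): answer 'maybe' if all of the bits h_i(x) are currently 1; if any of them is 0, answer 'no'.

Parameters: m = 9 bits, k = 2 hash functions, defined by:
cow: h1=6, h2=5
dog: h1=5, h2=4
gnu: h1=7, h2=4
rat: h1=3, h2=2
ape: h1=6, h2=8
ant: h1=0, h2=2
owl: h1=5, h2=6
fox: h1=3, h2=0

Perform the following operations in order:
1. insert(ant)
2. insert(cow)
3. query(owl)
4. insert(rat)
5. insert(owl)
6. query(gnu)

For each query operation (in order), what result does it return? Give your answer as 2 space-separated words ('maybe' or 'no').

Start: bits=000000000
Op 1: insert ant -> sets bits 0 2 -> bits=101000000
Op 2: insert cow -> sets bits 5 6 -> bits=101001100
Op 3: query owl -> checks bit5=1, bit6=1 (all 1) -> maybe
Op 4: insert rat -> sets bits 2 3 -> bits=101101100
Op 5: insert owl -> sets bits 5 6 -> bits=101101100
Op 6: query gnu -> checks bit4=0, bit7=0 (has a 0) -> no
Query results in order: maybe no

Answer: maybe no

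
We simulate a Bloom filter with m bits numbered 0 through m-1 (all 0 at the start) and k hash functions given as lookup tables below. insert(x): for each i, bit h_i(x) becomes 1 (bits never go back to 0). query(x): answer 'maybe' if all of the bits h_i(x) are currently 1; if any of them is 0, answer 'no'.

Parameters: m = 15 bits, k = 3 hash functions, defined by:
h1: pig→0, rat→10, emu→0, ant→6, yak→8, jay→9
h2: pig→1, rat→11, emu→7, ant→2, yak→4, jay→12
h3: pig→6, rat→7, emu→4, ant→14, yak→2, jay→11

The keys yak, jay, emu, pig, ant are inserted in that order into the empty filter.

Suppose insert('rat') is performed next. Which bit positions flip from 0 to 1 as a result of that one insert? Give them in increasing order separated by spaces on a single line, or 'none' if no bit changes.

Start: bits=000000000000000
After insert 'yak': sets bits 2 4 8 -> bits=001010001000000
After insert 'jay': sets bits 9 11 12 -> bits=001010001101100
After insert 'emu': sets bits 0 4 7 -> bits=101010011101100
After insert 'pig': sets bits 0 1 6 -> bits=111010111101100
After insert 'ant': sets bits 2 6 14 -> bits=111010111101101
insert 'rat' would touch bits 7 10 11; currently bit7=1, bit10=0, bit11=1
Bits that are 0 among those (would change 0->1): 10

Answer: 10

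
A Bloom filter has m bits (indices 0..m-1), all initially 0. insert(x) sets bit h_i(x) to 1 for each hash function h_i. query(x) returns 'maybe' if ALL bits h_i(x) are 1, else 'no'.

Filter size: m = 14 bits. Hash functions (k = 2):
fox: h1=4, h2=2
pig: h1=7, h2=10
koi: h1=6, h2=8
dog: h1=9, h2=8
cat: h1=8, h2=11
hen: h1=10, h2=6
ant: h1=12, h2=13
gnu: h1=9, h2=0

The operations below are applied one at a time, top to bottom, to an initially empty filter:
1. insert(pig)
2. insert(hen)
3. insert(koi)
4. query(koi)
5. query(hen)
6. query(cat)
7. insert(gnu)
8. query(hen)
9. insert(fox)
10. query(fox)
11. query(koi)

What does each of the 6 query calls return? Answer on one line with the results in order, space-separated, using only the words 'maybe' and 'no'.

Answer: maybe maybe no maybe maybe maybe

Derivation:
Start: bits=00000000000000
Op 1: insert pig -> sets bits 7 10 -> bits=00000001001000
Op 2: insert hen -> sets bits 6 10 -> bits=00000011001000
Op 3: insert koi -> sets bits 6 8 -> bits=00000011101000
Op 4: query koi -> checks bit6=1, bit8=1 (all 1) -> maybe
Op 5: query hen -> checks bit6=1, bit10=1 (all 1) -> maybe
Op 6: query cat -> checks bit8=1, bit11=0 (has a 0) -> no
Op 7: insert gnu -> sets bits 0 9 -> bits=10000011111000
Op 8: query hen -> checks bit6=1, bit10=1 (all 1) -> maybe
Op 9: insert fox -> sets bits 2 4 -> bits=10101011111000
Op 10: query fox -> checks bit2=1, bit4=1 (all 1) -> maybe
Op 11: query koi -> checks bit6=1, bit8=1 (all 1) -> maybe
Query results in order: maybe maybe no maybe maybe maybe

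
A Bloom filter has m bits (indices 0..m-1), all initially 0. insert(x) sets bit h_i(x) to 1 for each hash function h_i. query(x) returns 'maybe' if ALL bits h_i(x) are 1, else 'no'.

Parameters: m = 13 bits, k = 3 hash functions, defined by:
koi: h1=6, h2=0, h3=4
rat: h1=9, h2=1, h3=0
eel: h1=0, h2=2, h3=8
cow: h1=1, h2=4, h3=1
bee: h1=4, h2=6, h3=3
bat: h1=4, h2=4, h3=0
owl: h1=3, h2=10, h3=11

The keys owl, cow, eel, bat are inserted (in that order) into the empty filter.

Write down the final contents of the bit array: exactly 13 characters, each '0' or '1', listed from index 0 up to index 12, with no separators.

Answer: 1111100010110

Derivation:
Start: bits=0000000000000
After insert 'owl': sets bits 3 10 11 -> bits=0001000000110
After insert 'cow': sets bits 1 4 -> bits=0101100000110
After insert 'eel': sets bits 0 2 8 -> bits=1111100010110
After insert 'bat': sets bits 0 4 -> bits=1111100010110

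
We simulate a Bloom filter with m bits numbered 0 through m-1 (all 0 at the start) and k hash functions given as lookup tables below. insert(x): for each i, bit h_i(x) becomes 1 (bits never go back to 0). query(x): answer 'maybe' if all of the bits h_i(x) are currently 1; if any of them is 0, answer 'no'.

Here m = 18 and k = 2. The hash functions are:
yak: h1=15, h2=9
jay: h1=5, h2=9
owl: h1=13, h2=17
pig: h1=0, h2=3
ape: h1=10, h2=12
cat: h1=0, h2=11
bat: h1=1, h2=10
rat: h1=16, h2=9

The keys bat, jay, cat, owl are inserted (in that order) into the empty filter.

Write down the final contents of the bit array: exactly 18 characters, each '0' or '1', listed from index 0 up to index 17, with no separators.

Answer: 110001000111010001

Derivation:
Start: bits=000000000000000000
After insert 'bat': sets bits 1 10 -> bits=010000000010000000
After insert 'jay': sets bits 5 9 -> bits=010001000110000000
After insert 'cat': sets bits 0 11 -> bits=110001000111000000
After insert 'owl': sets bits 13 17 -> bits=110001000111010001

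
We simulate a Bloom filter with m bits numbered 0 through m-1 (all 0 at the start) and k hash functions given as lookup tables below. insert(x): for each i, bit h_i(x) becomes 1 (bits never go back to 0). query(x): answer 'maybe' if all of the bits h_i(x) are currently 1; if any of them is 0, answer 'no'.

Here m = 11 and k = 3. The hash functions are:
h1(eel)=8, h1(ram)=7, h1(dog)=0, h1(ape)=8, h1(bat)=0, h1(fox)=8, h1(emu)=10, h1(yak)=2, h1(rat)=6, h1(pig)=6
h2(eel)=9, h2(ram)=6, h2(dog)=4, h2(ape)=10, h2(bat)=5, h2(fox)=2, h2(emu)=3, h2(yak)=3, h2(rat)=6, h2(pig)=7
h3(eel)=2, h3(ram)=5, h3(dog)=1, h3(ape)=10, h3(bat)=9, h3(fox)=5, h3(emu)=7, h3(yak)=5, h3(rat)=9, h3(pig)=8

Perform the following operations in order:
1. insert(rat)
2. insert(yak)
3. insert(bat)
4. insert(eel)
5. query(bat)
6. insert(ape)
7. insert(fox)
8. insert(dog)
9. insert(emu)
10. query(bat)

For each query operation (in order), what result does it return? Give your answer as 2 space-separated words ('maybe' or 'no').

Start: bits=00000000000
Op 1: insert rat -> sets bits 6 9 -> bits=00000010010
Op 2: insert yak -> sets bits 2 3 5 -> bits=00110110010
Op 3: insert bat -> sets bits 0 5 9 -> bits=10110110010
Op 4: insert eel -> sets bits 2 8 9 -> bits=10110110110
Op 5: query bat -> checks bit0=1, bit5=1, bit9=1 (all 1) -> maybe
Op 6: insert ape -> sets bits 8 10 -> bits=10110110111
Op 7: insert fox -> sets bits 2 5 8 -> bits=10110110111
Op 8: insert dog -> sets bits 0 1 4 -> bits=11111110111
Op 9: insert emu -> sets bits 3 7 10 -> bits=11111111111
Op 10: query bat -> checks bit0=1, bit5=1, bit9=1 (all 1) -> maybe
Query results in order: maybe maybe

Answer: maybe maybe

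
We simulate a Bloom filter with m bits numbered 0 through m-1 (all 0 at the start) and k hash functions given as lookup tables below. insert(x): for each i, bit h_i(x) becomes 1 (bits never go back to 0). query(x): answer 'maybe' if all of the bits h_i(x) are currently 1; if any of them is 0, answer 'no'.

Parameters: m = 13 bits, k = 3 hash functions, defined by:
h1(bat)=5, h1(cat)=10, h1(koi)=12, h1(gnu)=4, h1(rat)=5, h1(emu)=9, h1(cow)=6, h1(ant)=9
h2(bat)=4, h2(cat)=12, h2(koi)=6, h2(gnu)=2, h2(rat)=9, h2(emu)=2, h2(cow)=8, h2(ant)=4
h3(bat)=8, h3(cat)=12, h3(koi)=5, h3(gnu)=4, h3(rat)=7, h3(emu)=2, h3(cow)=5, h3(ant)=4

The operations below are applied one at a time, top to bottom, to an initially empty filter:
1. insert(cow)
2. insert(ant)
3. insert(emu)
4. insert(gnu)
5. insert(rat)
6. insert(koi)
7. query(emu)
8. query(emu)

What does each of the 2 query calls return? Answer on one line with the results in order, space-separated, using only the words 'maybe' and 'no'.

Start: bits=0000000000000
Op 1: insert cow -> sets bits 5 6 8 -> bits=0000011010000
Op 2: insert ant -> sets bits 4 9 -> bits=0000111011000
Op 3: insert emu -> sets bits 2 9 -> bits=0010111011000
Op 4: insert gnu -> sets bits 2 4 -> bits=0010111011000
Op 5: insert rat -> sets bits 5 7 9 -> bits=0010111111000
Op 6: insert koi -> sets bits 5 6 12 -> bits=0010111111001
Op 7: query emu -> checks bit2=1, bit9=1 (all 1) -> maybe
Op 8: query emu -> checks bit2=1, bit9=1 (all 1) -> maybe
Query results in order: maybe maybe

Answer: maybe maybe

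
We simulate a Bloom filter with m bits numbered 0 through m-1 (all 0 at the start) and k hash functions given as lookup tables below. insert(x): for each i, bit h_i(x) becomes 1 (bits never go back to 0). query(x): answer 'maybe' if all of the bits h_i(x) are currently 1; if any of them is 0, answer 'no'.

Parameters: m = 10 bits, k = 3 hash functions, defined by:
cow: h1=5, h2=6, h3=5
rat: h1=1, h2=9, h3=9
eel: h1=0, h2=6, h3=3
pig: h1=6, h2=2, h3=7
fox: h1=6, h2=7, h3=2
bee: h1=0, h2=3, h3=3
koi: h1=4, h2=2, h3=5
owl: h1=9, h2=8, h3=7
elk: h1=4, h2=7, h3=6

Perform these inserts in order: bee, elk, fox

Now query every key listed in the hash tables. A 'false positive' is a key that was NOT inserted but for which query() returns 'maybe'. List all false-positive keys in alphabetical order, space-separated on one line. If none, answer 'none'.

Start: bits=0000000000
After insert 'bee': sets bits 0 3 -> bits=1001000000
After insert 'elk': sets bits 4 6 7 -> bits=1001101100
After insert 'fox': sets bits 2 6 7 -> bits=1011101100
Not inserted: cow eel koi owl pig rat — query each against bits=1011101100:
query cow: checks bit5=0, bit6=1 (has a 0) -> no => not a false positive
query eel: checks bit0=1, bit3=1, bit6=1 (all 1) -> maybe => FALSE POSITIVE
query koi: checks bit2=1, bit4=1, bit5=0 (has a 0) -> no => not a false positive
query owl: checks bit7=1, bit8=0, bit9=0 (has a 0) -> no => not a false positive
query pig: checks bit2=1, bit6=1, bit7=1 (all 1) -> maybe => FALSE POSITIVE
query rat: checks bit1=0, bit9=0 (has a 0) -> no => not a false positive
False positives (alphabetical): eel pig

Answer: eel pig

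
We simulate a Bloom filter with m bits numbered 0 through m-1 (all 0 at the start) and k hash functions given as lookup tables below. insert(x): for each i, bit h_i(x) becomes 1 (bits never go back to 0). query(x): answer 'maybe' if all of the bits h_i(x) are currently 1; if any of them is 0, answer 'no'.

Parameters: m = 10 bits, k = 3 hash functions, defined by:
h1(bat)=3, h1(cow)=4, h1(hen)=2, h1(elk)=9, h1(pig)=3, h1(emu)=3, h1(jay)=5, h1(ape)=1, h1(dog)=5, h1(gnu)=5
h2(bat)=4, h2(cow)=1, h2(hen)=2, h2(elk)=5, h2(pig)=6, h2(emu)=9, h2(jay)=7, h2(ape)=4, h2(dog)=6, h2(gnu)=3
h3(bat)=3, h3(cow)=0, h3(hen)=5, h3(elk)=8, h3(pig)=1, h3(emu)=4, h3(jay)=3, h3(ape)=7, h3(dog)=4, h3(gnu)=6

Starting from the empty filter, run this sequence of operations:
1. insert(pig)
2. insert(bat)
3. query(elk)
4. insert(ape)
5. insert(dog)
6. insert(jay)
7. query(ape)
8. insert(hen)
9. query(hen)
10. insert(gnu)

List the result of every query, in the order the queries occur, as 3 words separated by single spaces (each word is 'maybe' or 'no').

Answer: no maybe maybe

Derivation:
Start: bits=0000000000
Op 1: insert pig -> sets bits 1 3 6 -> bits=0101001000
Op 2: insert bat -> sets bits 3 4 -> bits=0101101000
Op 3: query elk -> checks bit5=0, bit8=0, bit9=0 (has a 0) -> no
Op 4: insert ape -> sets bits 1 4 7 -> bits=0101101100
Op 5: insert dog -> sets bits 4 5 6 -> bits=0101111100
Op 6: insert jay -> sets bits 3 5 7 -> bits=0101111100
Op 7: query ape -> checks bit1=1, bit4=1, bit7=1 (all 1) -> maybe
Op 8: insert hen -> sets bits 2 5 -> bits=0111111100
Op 9: query hen -> checks bit2=1, bit5=1 (all 1) -> maybe
Op 10: insert gnu -> sets bits 3 5 6 -> bits=0111111100
Query results in order: no maybe maybe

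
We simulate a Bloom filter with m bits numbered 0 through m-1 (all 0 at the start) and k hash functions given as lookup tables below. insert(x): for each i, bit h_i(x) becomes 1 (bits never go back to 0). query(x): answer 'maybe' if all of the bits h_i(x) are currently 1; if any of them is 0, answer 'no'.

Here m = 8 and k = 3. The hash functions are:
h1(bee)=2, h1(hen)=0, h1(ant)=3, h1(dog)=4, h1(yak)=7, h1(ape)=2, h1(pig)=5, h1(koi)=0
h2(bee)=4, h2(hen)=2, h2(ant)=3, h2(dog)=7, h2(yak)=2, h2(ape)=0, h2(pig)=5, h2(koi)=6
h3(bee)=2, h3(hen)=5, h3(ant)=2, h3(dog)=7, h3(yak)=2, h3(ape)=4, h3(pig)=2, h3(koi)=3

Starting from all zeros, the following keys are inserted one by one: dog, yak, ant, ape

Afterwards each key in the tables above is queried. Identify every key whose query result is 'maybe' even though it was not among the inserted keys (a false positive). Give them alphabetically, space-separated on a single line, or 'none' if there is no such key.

Start: bits=00000000
After insert 'dog': sets bits 4 7 -> bits=00001001
After insert 'yak': sets bits 2 7 -> bits=00101001
After insert 'ant': sets bits 2 3 -> bits=00111001
After insert 'ape': sets bits 0 2 4 -> bits=10111001
Not inserted: bee hen koi pig — query each against bits=10111001:
query bee: checks bit2=1, bit4=1 (all 1) -> maybe => FALSE POSITIVE
query hen: checks bit0=1, bit2=1, bit5=0 (has a 0) -> no => not a false positive
query koi: checks bit0=1, bit3=1, bit6=0 (has a 0) -> no => not a false positive
query pig: checks bit2=1, bit5=0 (has a 0) -> no => not a false positive
False positives (alphabetical): bee

Answer: bee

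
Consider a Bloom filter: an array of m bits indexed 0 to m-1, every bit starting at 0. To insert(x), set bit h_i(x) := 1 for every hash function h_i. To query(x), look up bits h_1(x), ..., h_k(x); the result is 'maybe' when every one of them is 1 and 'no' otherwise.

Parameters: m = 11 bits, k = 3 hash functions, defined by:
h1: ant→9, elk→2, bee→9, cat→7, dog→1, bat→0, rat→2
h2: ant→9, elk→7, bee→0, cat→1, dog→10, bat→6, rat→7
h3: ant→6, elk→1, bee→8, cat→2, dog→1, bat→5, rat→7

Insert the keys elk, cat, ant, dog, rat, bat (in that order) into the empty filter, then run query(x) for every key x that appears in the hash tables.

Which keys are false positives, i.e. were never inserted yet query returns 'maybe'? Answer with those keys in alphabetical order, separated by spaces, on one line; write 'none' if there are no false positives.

Start: bits=00000000000
After insert 'elk': sets bits 1 2 7 -> bits=01100001000
After insert 'cat': sets bits 1 2 7 -> bits=01100001000
After insert 'ant': sets bits 6 9 -> bits=01100011010
After insert 'dog': sets bits 1 10 -> bits=01100011011
After insert 'rat': sets bits 2 7 -> bits=01100011011
After insert 'bat': sets bits 0 5 6 -> bits=11100111011
Not inserted: bee — query each against bits=11100111011:
query bee: checks bit0=1, bit8=0, bit9=1 (has a 0) -> no => not a false positive
False positives (alphabetical): none

Answer: none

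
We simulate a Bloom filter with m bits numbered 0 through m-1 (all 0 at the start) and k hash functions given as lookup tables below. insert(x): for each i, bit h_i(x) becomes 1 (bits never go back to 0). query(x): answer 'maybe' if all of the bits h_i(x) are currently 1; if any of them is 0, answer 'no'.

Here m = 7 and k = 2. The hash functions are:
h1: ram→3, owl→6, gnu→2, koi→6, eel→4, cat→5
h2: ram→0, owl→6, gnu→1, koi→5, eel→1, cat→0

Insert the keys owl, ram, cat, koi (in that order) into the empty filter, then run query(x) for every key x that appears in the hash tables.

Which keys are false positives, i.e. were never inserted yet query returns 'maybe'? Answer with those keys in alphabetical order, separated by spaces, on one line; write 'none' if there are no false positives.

Start: bits=0000000
After insert 'owl': sets bits 6 -> bits=0000001
After insert 'ram': sets bits 0 3 -> bits=1001001
After insert 'cat': sets bits 0 5 -> bits=1001011
After insert 'koi': sets bits 5 6 -> bits=1001011
Not inserted: eel gnu — query each against bits=1001011:
query eel: checks bit1=0, bit4=0 (has a 0) -> no => not a false positive
query gnu: checks bit1=0, bit2=0 (has a 0) -> no => not a false positive
False positives (alphabetical): none

Answer: none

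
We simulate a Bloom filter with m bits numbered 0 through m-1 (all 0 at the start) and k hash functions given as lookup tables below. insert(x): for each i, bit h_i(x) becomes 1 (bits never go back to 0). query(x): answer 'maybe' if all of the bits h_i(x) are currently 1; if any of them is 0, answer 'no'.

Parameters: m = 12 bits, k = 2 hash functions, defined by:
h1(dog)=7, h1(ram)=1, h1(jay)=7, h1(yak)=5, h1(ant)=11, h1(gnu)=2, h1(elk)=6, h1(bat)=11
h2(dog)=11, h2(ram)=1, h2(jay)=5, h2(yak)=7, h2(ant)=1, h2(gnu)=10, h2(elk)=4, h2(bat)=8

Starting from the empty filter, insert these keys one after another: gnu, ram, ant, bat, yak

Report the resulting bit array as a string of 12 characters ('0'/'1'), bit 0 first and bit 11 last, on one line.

Start: bits=000000000000
After insert 'gnu': sets bits 2 10 -> bits=001000000010
After insert 'ram': sets bits 1 -> bits=011000000010
After insert 'ant': sets bits 1 11 -> bits=011000000011
After insert 'bat': sets bits 8 11 -> bits=011000001011
After insert 'yak': sets bits 5 7 -> bits=011001011011

Answer: 011001011011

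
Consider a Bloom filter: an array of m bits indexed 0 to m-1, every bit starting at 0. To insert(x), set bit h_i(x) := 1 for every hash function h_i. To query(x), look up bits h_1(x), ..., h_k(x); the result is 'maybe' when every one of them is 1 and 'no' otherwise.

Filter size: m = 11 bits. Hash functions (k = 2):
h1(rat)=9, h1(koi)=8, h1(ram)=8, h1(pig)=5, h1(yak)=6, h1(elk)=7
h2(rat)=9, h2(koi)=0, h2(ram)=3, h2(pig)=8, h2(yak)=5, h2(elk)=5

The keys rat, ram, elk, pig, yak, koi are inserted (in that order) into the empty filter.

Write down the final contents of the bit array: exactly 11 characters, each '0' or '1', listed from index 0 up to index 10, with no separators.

Answer: 10010111110

Derivation:
Start: bits=00000000000
After insert 'rat': sets bits 9 -> bits=00000000010
After insert 'ram': sets bits 3 8 -> bits=00010000110
After insert 'elk': sets bits 5 7 -> bits=00010101110
After insert 'pig': sets bits 5 8 -> bits=00010101110
After insert 'yak': sets bits 5 6 -> bits=00010111110
After insert 'koi': sets bits 0 8 -> bits=10010111110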